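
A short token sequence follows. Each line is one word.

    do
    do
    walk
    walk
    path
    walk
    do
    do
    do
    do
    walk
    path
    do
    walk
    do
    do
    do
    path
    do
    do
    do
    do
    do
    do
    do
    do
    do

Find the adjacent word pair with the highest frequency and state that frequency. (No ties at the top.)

Bigram frequencies (highest first):
  do do: 14
  do walk: 3
  walk path: 2
  walk do: 2
  path do: 2
  walk walk: 1
  … (2 more, each ≤ 1)

"do do", 14 times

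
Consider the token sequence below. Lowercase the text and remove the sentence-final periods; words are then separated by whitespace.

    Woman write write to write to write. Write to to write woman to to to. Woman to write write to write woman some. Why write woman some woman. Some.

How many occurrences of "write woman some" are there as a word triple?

Scanning the 27 overlapping trigram windows for "write woman some":
  position 21–23: write woman some
  position 25–27: write woman some

2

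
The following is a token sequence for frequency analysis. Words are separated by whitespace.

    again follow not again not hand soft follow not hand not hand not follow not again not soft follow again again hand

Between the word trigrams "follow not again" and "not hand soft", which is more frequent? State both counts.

"follow not again" (2 vs 1)

"follow not again": 2 occurrences
"not hand soft": 1 occurrence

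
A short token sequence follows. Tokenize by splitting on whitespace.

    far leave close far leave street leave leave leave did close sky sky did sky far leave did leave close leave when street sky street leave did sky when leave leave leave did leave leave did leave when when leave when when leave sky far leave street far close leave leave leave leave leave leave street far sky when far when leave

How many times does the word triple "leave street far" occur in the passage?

2

Scanning the 60 overlapping trigram windows for "leave street far":
  position 46–48: leave street far
  position 55–57: leave street far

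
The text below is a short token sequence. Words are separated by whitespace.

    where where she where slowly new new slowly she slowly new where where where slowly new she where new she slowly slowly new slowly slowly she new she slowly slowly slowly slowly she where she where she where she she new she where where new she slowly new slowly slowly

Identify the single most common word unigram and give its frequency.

"slowly", 15 times

Unigram frequencies (highest first):
  slowly: 15
  she: 13
  where: 12
  new: 10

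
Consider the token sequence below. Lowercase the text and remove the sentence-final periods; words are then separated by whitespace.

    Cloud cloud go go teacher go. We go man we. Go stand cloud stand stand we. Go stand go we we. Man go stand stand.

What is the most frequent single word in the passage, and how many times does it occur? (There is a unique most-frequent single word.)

Unigram frequencies (highest first):
  go: 8
  stand: 6
  we: 5
  cloud: 3
  man: 2
  teacher: 1

"go", 8 times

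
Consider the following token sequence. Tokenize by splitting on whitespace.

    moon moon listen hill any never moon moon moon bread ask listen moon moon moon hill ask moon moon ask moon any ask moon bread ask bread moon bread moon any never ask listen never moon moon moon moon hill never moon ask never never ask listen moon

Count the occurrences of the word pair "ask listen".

Scanning the 47 overlapping bigram windows for "ask listen":
  position 11–12: ask listen
  position 33–34: ask listen
  position 46–47: ask listen

3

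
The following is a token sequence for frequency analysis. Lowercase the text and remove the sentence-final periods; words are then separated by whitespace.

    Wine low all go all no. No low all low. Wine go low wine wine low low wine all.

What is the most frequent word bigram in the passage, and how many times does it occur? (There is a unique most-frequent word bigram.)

"low wine", 3 times

Bigram frequencies (highest first):
  low wine: 3
  wine low: 2
  low all: 2
  all go: 1
  go all: 1
  all no: 1
  … (8 more, each ≤ 1)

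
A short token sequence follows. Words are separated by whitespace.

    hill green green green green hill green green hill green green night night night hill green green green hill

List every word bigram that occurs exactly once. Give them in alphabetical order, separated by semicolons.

Bigram counts meeting the condition (exactly once):
  green night: 1
  night hill: 1

green night; night hill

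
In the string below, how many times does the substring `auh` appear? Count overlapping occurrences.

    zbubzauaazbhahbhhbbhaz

0

Sliding a length-3 window over the 22 characters (20 positions):
  (no match at any position)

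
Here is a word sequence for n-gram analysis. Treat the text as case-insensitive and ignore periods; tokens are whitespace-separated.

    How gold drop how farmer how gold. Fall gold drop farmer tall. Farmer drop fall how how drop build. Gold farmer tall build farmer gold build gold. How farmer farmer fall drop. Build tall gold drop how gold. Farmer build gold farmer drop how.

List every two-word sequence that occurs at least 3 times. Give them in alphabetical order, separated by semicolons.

build gold; drop how; gold drop; gold farmer; how gold

Bigram counts meeting the condition (at least 3 times):
  build gold: 3
  drop how: 3
  gold drop: 3
  gold farmer: 3
  how gold: 3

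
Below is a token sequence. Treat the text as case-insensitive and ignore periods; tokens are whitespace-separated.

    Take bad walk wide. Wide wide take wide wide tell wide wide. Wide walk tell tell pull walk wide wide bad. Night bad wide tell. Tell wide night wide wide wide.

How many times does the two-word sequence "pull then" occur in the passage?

Scanning the 30 overlapping bigram windows for "pull then":
  (none found)

0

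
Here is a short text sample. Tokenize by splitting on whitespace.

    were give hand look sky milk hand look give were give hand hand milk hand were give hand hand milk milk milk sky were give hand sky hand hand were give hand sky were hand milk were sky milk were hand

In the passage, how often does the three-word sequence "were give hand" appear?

5

Scanning the 39 overlapping trigram windows for "were give hand":
  position 1–3: were give hand
  position 10–12: were give hand
  position 16–18: were give hand
  position 24–26: were give hand
  position 30–32: were give hand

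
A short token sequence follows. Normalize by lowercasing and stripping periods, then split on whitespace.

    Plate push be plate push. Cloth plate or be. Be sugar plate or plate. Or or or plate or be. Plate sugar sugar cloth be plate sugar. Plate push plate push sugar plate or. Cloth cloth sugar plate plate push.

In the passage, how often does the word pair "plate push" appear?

Scanning the 39 overlapping bigram windows for "plate push":
  position 1–2: plate push
  position 4–5: plate push
  position 28–29: plate push
  position 30–31: plate push
  position 39–40: plate push

5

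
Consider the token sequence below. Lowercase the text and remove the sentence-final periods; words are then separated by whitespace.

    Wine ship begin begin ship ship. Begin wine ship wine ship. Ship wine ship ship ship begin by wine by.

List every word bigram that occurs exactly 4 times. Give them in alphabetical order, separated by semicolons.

Bigram counts meeting the condition (exactly 4 times):
  ship ship: 4
  wine ship: 4

ship ship; wine ship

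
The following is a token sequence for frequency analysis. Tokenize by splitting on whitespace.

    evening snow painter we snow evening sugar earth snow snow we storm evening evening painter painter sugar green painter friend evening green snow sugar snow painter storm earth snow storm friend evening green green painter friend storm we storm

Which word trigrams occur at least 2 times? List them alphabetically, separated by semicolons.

Trigram counts meeting the condition (at least 2 times):
  friend evening green: 2
  green painter friend: 2

friend evening green; green painter friend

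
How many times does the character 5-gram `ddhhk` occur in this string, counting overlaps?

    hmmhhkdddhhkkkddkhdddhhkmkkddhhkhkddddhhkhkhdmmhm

Sliding a length-5 window over the 49 characters (45 positions):
  position 8–12: ddhhk
  position 20–24: ddhhk
  position 28–32: ddhhk
  position 37–41: ddhhk

4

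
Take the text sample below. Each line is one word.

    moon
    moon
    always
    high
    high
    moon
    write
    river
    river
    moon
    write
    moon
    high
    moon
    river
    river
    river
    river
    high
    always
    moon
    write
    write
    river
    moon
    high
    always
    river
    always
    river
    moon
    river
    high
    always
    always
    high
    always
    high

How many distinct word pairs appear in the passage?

19

38 tokens → 37 bigram windows in total.
Repeated bigrams (each contributes count−1 duplicates):
  high always: 4
  river river: 4
  always high: 3
  moon write: 3
  river moon: 3
  always river: 2
  high moon: 2
  moon high: 2
  … (3 more repeated)
18 duplicate windows → 37 − 18 = 19 distinct.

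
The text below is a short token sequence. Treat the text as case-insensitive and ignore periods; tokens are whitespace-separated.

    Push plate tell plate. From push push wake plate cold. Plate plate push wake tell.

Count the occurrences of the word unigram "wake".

Scanning the 15 tokens for "wake":
  position 8: wake
  position 14: wake

2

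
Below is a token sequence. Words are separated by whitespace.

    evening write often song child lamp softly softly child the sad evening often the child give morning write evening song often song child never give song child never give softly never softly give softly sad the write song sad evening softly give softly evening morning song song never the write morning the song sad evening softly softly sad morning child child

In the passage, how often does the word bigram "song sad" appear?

Scanning the 60 overlapping bigram windows for "song sad":
  position 38–39: song sad
  position 53–54: song sad

2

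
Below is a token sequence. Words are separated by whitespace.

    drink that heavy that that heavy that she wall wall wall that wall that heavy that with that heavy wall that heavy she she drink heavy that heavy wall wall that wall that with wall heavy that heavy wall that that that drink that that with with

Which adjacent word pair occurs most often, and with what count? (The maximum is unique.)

"that heavy", 7 times

Bigram frequencies (highest first):
  that heavy: 7
  wall that: 6
  heavy that: 5
  that that: 4
  wall wall: 3
  that with: 3
  … (14 more, each ≤ 3)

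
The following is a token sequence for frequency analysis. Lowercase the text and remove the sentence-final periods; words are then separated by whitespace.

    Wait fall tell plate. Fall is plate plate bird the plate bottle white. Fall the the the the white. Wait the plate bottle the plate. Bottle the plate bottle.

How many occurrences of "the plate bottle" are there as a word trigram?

4

Scanning the 27 overlapping trigram windows for "the plate bottle":
  position 10–12: the plate bottle
  position 21–23: the plate bottle
  position 24–26: the plate bottle
  position 27–29: the plate bottle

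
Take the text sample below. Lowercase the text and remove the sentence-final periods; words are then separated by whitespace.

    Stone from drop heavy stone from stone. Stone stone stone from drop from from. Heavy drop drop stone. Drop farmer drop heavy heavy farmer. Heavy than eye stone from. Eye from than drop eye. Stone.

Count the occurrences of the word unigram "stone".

9

Scanning the 35 tokens for "stone":
  position 1: stone
  position 5: stone
  position 7: stone
  position 8: stone
  position 9: stone
  position 10: stone
  position 18: stone
  position 28: stone
  position 35: stone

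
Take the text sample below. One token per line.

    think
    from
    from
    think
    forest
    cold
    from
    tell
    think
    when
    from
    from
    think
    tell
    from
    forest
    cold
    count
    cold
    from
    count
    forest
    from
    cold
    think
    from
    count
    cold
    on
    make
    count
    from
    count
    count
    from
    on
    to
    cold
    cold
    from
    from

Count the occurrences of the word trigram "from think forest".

1

Scanning the 39 overlapping trigram windows for "from think forest":
  position 3–5: from think forest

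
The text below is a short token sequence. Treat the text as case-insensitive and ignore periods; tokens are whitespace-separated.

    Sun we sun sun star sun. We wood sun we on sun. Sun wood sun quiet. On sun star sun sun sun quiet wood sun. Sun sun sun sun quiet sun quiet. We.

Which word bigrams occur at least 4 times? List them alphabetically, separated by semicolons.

Bigram counts meeting the condition (at least 4 times):
  sun quiet: 4
  sun sun: 8

sun quiet; sun sun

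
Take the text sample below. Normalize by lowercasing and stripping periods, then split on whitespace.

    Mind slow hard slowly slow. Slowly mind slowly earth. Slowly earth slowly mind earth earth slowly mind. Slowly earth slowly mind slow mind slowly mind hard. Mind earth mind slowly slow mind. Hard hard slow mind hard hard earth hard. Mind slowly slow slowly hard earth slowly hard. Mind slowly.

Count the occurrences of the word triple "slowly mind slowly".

Scanning the 48 overlapping trigram windows for "slowly mind slowly":
  position 6–8: slowly mind slowly
  position 16–18: slowly mind slowly

2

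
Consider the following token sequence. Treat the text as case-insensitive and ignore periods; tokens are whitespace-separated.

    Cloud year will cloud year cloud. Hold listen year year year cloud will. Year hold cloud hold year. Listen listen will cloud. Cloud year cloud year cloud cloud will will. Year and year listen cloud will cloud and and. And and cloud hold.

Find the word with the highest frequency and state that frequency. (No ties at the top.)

Unigram frequencies (highest first):
  cloud: 13
  year: 11
  will: 6
  and: 5
  hold: 4
  listen: 4

"cloud", 13 times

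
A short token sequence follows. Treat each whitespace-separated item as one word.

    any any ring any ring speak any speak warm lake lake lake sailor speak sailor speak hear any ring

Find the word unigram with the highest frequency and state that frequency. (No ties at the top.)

"any", 5 times

Unigram frequencies (highest first):
  any: 5
  speak: 4
  ring: 3
  lake: 3
  sailor: 2
  warm: 1
  … (1 more, each ≤ 1)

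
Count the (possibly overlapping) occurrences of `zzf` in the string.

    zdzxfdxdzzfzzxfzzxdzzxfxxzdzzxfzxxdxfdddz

Sliding a length-3 window over the 41 characters (39 positions):
  position 9–11: zzf

1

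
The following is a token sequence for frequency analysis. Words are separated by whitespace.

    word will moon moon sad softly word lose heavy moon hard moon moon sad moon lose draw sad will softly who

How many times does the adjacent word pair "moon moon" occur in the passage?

2

Scanning the 20 overlapping bigram windows for "moon moon":
  position 3–4: moon moon
  position 12–13: moon moon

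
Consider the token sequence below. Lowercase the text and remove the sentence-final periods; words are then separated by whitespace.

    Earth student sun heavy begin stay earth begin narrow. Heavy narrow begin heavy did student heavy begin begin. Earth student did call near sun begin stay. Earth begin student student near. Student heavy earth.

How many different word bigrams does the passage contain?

27

34 tokens → 33 bigram windows in total.
Repeated bigrams (each contributes count−1 duplicates):
  begin stay: 2
  earth begin: 2
  earth student: 2
  heavy begin: 2
  stay earth: 2
  student heavy: 2
6 duplicate windows → 33 − 6 = 27 distinct.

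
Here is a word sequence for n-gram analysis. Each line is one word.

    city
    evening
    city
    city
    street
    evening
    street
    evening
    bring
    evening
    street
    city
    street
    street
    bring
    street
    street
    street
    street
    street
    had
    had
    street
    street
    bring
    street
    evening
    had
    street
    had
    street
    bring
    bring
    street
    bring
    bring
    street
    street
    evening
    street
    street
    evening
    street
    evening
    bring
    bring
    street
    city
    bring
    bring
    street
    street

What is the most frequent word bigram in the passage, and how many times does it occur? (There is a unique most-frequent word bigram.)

"street street", 9 times

Bigram frequencies (highest first):
  street street: 9
  street evening: 6
  bring street: 6
  evening street: 4
  street bring: 4
  bring bring: 4
  … (12 more, each ≤ 3)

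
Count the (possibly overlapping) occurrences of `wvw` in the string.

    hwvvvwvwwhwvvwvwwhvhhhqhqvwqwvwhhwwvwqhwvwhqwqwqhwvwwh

Sliding a length-3 window over the 54 characters (52 positions):
  position 6–8: wvw
  position 14–16: wvw
  position 29–31: wvw
  position 35–37: wvw
  position 40–42: wvw
  position 50–52: wvw

6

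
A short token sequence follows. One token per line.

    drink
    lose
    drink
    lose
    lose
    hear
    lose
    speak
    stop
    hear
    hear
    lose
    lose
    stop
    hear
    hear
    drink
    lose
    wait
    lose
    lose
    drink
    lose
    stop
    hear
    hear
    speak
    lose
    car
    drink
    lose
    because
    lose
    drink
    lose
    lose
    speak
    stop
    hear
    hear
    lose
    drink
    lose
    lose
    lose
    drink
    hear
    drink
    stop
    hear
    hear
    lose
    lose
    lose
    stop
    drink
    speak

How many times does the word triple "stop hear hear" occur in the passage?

Scanning the 55 overlapping trigram windows for "stop hear hear":
  position 9–11: stop hear hear
  position 14–16: stop hear hear
  position 24–26: stop hear hear
  position 38–40: stop hear hear
  position 49–51: stop hear hear

5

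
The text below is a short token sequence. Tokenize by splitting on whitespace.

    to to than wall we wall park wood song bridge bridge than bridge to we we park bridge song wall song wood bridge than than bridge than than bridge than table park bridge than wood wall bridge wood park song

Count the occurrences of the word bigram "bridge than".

5

Scanning the 39 overlapping bigram windows for "bridge than":
  position 11–12: bridge than
  position 23–24: bridge than
  position 26–27: bridge than
  position 29–30: bridge than
  position 33–34: bridge than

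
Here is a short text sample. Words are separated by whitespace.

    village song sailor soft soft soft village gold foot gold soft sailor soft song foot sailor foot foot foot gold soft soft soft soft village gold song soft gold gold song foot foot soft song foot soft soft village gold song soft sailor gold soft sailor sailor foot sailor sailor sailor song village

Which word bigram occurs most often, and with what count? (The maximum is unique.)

Bigram frequencies (highest first):
  soft soft: 6
  soft village: 3
  village gold: 3
  gold soft: 3
  soft sailor: 3
  song foot: 3
  … (18 more, each ≤ 3)

"soft soft", 6 times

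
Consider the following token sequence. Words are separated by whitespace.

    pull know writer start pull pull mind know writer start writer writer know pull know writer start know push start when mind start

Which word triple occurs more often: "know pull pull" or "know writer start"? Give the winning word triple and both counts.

"know writer start" (3 vs 0)

"know pull pull": 0 occurrences
"know writer start": 3 occurrences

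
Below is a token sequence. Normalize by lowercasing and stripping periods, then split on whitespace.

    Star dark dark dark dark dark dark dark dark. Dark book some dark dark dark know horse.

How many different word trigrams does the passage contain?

17 tokens → 15 trigram windows in total.
Repeated trigrams (each contributes count−1 duplicates):
  dark dark dark: 8
7 duplicate windows → 15 − 7 = 8 distinct.

8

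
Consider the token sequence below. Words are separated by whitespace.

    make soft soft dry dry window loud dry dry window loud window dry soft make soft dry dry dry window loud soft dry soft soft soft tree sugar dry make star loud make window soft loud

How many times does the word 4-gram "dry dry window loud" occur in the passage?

3

Scanning the 33 overlapping 4-gram windows for "dry dry window loud":
  position 4–7: dry dry window loud
  position 8–11: dry dry window loud
  position 18–21: dry dry window loud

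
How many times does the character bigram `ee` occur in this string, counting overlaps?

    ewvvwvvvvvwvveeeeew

Sliding a length-2 window over the 19 characters (18 positions):
  position 14–15: ee
  position 15–16: ee
  position 16–17: ee
  position 17–18: ee

4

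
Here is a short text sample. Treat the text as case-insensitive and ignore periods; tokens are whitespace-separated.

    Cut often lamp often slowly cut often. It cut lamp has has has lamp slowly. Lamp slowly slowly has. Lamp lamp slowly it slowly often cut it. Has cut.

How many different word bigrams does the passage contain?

29 tokens → 28 bigram windows in total.
Repeated bigrams (each contributes count−1 duplicates):
  lamp slowly: 3
  cut often: 2
  has has: 2
  has lamp: 2
5 duplicate windows → 28 − 5 = 23 distinct.

23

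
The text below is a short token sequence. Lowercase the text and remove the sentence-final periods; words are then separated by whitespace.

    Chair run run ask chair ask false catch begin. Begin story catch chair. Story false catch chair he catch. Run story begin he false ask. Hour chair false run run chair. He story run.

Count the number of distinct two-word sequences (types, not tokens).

29

34 tokens → 33 bigram windows in total.
Repeated bigrams (each contributes count−1 duplicates):
  catch chair: 2
  chair he: 2
  false catch: 2
  run run: 2
4 duplicate windows → 33 − 4 = 29 distinct.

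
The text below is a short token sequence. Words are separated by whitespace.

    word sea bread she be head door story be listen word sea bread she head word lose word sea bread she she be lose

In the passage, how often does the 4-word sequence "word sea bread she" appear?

Scanning the 21 overlapping 4-gram windows for "word sea bread she":
  position 1–4: word sea bread she
  position 11–14: word sea bread she
  position 18–21: word sea bread she

3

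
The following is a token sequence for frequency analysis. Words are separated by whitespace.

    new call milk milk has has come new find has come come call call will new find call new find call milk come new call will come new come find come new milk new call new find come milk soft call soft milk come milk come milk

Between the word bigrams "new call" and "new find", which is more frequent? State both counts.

"new find" (4 vs 3)

"new call": 3 occurrences
"new find": 4 occurrences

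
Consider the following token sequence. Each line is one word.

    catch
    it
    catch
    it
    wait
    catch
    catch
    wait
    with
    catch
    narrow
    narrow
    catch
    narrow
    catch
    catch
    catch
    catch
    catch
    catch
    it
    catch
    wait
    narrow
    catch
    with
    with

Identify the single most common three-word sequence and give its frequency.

Trigram frequencies (highest first):
  catch catch catch: 4
  catch it catch: 2
  it catch it: 1
  catch it wait: 1
  it wait catch: 1
  wait catch catch: 1
  … (15 more, each ≤ 1)

"catch catch catch", 4 times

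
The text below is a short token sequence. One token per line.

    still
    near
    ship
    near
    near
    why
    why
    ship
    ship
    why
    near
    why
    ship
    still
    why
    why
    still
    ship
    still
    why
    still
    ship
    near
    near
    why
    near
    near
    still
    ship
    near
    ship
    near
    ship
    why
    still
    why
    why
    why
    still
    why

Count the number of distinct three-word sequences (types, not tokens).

28

40 tokens → 38 trigram windows in total.
Repeated trigrams (each contributes count−1 duplicates):
  near near why: 2
  near ship near: 2
  ship near near: 2
  ship near ship: 2
  ship still why: 2
  still ship near: 2
  still why why: 2
  why still ship: 2
  … (2 more repeated)
10 duplicate windows → 38 − 10 = 28 distinct.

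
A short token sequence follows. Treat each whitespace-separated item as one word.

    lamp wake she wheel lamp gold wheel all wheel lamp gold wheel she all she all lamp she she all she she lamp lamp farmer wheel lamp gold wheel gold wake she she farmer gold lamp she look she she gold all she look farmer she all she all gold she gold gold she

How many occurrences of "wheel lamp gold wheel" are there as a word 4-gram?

Scanning the 51 overlapping 4-gram windows for "wheel lamp gold wheel":
  position 4–7: wheel lamp gold wheel
  position 9–12: wheel lamp gold wheel
  position 26–29: wheel lamp gold wheel

3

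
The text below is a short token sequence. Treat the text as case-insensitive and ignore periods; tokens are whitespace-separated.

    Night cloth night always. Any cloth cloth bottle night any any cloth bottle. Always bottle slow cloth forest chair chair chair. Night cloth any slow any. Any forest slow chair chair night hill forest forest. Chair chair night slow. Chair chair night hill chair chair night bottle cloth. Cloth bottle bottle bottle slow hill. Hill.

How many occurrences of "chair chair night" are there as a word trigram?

5

Scanning the 53 overlapping trigram windows for "chair chair night":
  position 20–22: chair chair night
  position 30–32: chair chair night
  position 36–38: chair chair night
  position 40–42: chair chair night
  position 44–46: chair chair night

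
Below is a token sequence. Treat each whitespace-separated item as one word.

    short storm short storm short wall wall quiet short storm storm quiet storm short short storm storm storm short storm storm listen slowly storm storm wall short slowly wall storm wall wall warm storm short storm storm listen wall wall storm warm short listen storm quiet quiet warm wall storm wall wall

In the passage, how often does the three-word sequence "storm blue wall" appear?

0

Scanning the 50 overlapping trigram windows for "storm blue wall":
  (none found)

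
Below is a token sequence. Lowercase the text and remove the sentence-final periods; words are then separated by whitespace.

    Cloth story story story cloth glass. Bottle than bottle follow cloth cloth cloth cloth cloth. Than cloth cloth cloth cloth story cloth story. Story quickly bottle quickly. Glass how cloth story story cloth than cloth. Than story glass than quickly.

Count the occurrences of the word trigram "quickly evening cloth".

Scanning the 38 overlapping trigram windows for "quickly evening cloth":
  (none found)

0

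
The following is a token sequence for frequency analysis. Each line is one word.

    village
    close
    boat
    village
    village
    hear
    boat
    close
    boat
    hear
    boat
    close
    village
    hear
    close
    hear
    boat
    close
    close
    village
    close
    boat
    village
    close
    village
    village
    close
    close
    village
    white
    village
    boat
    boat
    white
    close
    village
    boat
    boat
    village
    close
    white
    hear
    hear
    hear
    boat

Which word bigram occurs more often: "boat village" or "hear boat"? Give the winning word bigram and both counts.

"hear boat" (4 vs 3)

"boat village": 3 occurrences
"hear boat": 4 occurrences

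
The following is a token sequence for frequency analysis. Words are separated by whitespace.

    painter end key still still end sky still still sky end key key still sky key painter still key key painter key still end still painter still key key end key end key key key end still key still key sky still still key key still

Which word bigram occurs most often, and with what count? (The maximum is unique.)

"key key", 6 times

Bigram frequencies (highest first):
  key key: 6
  key still: 5
  still key: 5
  end key: 4
  still still: 3
  key end: 3
  … (13 more, each ≤ 2)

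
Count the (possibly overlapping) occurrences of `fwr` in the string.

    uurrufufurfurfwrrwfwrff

Sliding a length-3 window over the 23 characters (21 positions):
  position 14–16: fwr
  position 19–21: fwr

2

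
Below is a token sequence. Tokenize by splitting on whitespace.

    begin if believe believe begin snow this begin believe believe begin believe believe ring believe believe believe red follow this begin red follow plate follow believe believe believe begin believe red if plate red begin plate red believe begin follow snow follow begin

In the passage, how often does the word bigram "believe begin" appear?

4

Scanning the 42 overlapping bigram windows for "believe begin":
  position 4–5: believe begin
  position 10–11: believe begin
  position 28–29: believe begin
  position 38–39: believe begin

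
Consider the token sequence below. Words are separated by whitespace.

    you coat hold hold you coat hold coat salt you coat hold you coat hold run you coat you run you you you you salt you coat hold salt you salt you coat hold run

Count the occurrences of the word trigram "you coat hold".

Scanning the 33 overlapping trigram windows for "you coat hold":
  position 1–3: you coat hold
  position 5–7: you coat hold
  position 10–12: you coat hold
  position 13–15: you coat hold
  position 26–28: you coat hold
  position 32–34: you coat hold

6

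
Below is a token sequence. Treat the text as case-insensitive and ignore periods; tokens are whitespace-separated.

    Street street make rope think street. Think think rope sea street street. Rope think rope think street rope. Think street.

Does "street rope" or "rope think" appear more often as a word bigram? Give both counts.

"rope think" (4 vs 2)

"street rope": 2 occurrences
"rope think": 4 occurrences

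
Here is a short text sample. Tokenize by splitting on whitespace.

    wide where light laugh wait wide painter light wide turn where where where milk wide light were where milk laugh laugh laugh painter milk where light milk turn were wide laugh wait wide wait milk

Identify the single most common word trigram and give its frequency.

Trigram frequencies (highest first):
  laugh wait wide: 2
  wide where light: 1
  where light laugh: 1
  light laugh wait: 1
  wait wide painter: 1
  wide painter light: 1
  … (26 more, each ≤ 1)

"laugh wait wide", 2 times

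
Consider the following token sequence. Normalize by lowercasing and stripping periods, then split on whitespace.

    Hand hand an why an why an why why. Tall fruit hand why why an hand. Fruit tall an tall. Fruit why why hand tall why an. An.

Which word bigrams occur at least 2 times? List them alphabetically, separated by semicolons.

Bigram counts meeting the condition (at least 2 times):
  an why: 3
  tall fruit: 2
  why an: 4
  why why: 3

an why; tall fruit; why an; why why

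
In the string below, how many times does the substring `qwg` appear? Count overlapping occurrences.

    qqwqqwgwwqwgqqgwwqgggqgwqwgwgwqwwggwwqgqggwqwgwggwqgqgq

4

Sliding a length-3 window over the 55 characters (53 positions):
  position 5–7: qwg
  position 10–12: qwg
  position 25–27: qwg
  position 44–46: qwg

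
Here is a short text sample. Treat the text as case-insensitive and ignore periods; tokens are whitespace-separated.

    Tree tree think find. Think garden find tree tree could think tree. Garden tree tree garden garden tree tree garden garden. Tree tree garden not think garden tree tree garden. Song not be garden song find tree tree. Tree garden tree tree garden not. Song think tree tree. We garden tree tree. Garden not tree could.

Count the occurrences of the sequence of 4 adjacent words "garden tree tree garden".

Scanning the 53 overlapping 4-gram windows for "garden tree tree garden":
  position 13–16: garden tree tree garden
  position 17–20: garden tree tree garden
  position 21–24: garden tree tree garden
  position 27–30: garden tree tree garden
  position 40–43: garden tree tree garden
  position 50–53: garden tree tree garden

6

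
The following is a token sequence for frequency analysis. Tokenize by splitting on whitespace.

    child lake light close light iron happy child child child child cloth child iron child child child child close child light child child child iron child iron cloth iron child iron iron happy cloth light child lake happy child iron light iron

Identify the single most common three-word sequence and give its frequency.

"child child child", 5 times

Trigram frequencies (highest first):
  child child child: 5
  child iron child: 2
  iron child iron: 2
  child lake light: 1
  lake light close: 1
  light close light: 1
  … (28 more, each ≤ 1)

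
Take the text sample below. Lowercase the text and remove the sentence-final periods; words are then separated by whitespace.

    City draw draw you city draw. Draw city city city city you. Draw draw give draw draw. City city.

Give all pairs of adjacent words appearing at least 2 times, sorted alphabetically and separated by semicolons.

city city; city draw; draw city; draw draw

Bigram counts meeting the condition (at least 2 times):
  city city: 4
  city draw: 2
  draw city: 2
  draw draw: 4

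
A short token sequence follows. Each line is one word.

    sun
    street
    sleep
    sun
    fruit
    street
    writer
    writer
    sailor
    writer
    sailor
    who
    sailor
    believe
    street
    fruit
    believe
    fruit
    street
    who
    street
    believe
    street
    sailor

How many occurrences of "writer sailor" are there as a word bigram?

2

Scanning the 23 overlapping bigram windows for "writer sailor":
  position 8–9: writer sailor
  position 10–11: writer sailor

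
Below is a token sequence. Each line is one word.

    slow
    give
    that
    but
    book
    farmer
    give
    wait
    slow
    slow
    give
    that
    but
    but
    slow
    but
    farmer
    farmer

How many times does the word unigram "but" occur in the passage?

Scanning the 18 tokens for "but":
  position 4: but
  position 13: but
  position 14: but
  position 16: but

4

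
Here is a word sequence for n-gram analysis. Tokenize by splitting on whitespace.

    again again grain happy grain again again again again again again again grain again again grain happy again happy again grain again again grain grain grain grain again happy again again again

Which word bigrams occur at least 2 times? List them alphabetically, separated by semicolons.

Bigram counts meeting the condition (at least 2 times):
  again again: 11
  again grain: 5
  again happy: 2
  grain again: 4
  grain grain: 3
  grain happy: 2
  happy again: 3

again again; again grain; again happy; grain again; grain grain; grain happy; happy again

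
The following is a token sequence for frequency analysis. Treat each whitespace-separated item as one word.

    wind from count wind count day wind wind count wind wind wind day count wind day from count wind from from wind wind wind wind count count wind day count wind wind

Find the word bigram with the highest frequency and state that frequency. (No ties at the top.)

Bigram frequencies (highest first):
  wind wind: 7
  count wind: 6
  wind count: 3
  wind day: 3
  wind from: 2
  from count: 2
  … (7 more, each ≤ 2)

"wind wind", 7 times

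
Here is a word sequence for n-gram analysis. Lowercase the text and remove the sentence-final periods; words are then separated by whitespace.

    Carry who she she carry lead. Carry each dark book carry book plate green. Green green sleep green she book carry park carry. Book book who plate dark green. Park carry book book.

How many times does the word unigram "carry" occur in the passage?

Scanning the 33 tokens for "carry":
  position 1: carry
  position 5: carry
  position 7: carry
  position 11: carry
  position 21: carry
  position 23: carry
  position 31: carry

7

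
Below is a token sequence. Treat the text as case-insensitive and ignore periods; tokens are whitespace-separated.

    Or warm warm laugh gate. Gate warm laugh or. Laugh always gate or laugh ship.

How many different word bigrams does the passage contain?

12

15 tokens → 14 bigram windows in total.
Repeated bigrams (each contributes count−1 duplicates):
  or laugh: 2
  warm laugh: 2
2 duplicate windows → 14 − 2 = 12 distinct.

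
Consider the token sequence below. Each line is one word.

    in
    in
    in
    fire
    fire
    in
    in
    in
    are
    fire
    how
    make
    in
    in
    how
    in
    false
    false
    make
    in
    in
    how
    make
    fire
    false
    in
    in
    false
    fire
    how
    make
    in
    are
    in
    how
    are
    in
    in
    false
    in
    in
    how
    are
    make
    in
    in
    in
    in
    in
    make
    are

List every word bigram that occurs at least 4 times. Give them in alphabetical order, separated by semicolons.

in how; in in; make in

Bigram counts meeting the condition (at least 4 times):
  in how: 4
  in in: 13
  make in: 4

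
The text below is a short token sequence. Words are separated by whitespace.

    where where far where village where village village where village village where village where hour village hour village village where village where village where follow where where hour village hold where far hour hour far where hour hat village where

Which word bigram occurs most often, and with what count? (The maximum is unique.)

Bigram frequencies (highest first):
  village where: 8
  where village: 6
  village village: 3
  where hour: 3
  hour village: 3
  where where: 2
  … (12 more, each ≤ 2)

"village where", 8 times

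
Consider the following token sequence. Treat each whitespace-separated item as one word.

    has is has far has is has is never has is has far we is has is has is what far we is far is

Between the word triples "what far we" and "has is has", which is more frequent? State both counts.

"what far we": 1 occurrence
"has is has": 4 occurrences

"has is has" (4 vs 1)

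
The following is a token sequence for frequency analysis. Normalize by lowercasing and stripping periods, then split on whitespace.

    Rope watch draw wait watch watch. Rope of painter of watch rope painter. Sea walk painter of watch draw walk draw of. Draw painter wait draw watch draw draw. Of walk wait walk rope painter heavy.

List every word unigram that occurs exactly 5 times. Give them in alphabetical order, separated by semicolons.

Unigram counts meeting the condition (exactly 5 times):
  of: 5
  painter: 5

of; painter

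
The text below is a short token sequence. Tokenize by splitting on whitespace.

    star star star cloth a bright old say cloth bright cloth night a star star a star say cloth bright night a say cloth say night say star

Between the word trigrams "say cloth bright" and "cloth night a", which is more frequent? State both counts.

"say cloth bright" (2 vs 1)

"say cloth bright": 2 occurrences
"cloth night a": 1 occurrence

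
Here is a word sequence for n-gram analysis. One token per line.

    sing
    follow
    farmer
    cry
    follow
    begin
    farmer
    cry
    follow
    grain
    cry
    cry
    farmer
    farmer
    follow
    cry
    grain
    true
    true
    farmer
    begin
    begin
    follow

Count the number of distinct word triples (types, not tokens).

20

23 tokens → 21 trigram windows in total.
Repeated trigrams (each contributes count−1 duplicates):
  farmer cry follow: 2
1 duplicate windows → 21 − 1 = 20 distinct.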